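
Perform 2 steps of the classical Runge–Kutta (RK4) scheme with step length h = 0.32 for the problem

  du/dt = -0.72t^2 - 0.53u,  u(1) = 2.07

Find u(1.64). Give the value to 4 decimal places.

RK4: k1 = f(t_n, u_n); k2 = f(t_n + h/2, u_n + (h/2)·k1); k3 = f(t_n + h/2, u_n + (h/2)·k2); k4 = f(t_n + h, u_n + h·k3); u_{n+1} = u_n + (h/6)·(k1 + 2k2 + 2k3 + k4).
t=1.000000, u=2.070000:
  k1 = f(1.000000, 2.070000) = -1.817100
  k2 = f(1.160000, 1.779264) = -1.911842
  k3 = f(1.160000, 1.764105) = -1.903808
  k4 = f(1.320000, 1.460782) = -2.028742
  u ← 2.070000 + (0.32/6)·(k1 + 2k2 + 2k3 + k4) = 1.457886
t=1.320000, u=1.457886:
  k1 = f(1.320000, 1.457886) = -2.027207
  k2 = f(1.480000, 1.133533) = -2.177860
  k3 = f(1.480000, 1.109428) = -2.165085
  k4 = f(1.640000, 0.765059) = -2.341993
  u ← 1.457886 + (0.32/6)·(k1 + 2k2 + 2k3 + k4) = 0.761614
u(1.64) ≈ 0.7616

0.7616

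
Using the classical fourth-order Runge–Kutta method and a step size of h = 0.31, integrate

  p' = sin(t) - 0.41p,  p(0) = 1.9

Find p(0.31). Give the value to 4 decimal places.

1.7189

RK4: k1 = f(t_n, p_n); k2 = f(t_n + h/2, p_n + (h/2)·k1); k3 = f(t_n + h/2, p_n + (h/2)·k2); k4 = f(t_n + h, p_n + h·k3); p_{n+1} = p_n + (h/6)·(k1 + 2k2 + 2k3 + k4).
t=0.000000, p=1.900000:
  k1 = f(0.000000, 1.900000) = -0.779000
  k2 = f(0.155000, 1.779255) = -0.575114
  k3 = f(0.155000, 1.810857) = -0.588071
  k4 = f(0.310000, 1.717698) = -0.399197
  p ← 1.900000 + (0.31/6)·(k1 + 2k2 + 2k3 + k4) = 1.718931
p(0.31) ≈ 1.7189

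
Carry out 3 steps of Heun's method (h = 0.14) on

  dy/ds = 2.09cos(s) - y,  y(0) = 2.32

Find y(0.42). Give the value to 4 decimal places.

Heun: k1 = f(s_n, y_n); k2 = f(s_n + h, y_n + h·k1); y_{n+1} = y_n + (h/2)·(k1 + k2).
s=0.000000, y=2.320000:
  k1 = f(0.000000, 2.320000) = -0.230000
  k2 = f(0.140000, 2.287800) = -0.218249
  y ← 2.320000 + (0.14/2)·(-0.230000 + (-0.218249)) = 2.288623
s=0.140000, y=2.288623:
  k1 = f(0.140000, 2.288623) = -0.219071
  k2 = f(0.280000, 2.257953) = -0.249347
  y ← 2.288623 + (0.14/2)·(-0.219071 + (-0.249347)) = 2.255833
s=0.280000, y=2.255833:
  k1 = f(0.280000, 2.255833) = -0.247227
  k2 = f(0.420000, 2.221221) = -0.312866
  y ← 2.255833 + (0.14/2)·(-0.247227 + (-0.312866)) = 2.216627
y(0.42) ≈ 2.2166

2.2166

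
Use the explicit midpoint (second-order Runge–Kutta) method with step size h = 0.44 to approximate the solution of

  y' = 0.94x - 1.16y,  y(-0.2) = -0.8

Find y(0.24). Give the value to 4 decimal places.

-0.4665

Midpoint: k1 = f(x_n, y_n); k2 = f(x_n + h/2, y_n + (h/2)·k1); y_{n+1} = y_n + h·k2.
x=-0.200000, y=-0.800000:
  k1 = f(-0.200000, -0.800000) = 0.740000
  k2 = f(0.020000, -0.637200) = 0.757952
  y ← -0.800000 + 0.44·0.757952 = -0.466501
y(0.24) ≈ -0.4665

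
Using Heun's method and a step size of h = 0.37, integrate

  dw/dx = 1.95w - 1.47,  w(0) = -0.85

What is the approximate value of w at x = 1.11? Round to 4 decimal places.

-11.7295

Heun: k1 = f(x_n, w_n); k2 = f(x_n + h, w_n + h·k1); w_{n+1} = w_n + (h/2)·(k1 + k2).
x=0.000000, w=-0.850000:
  k1 = f(0.000000, -0.850000) = -3.127500
  k2 = f(0.370000, -2.007175) = -5.383991
  w ← -0.850000 + (0.37/2)·(-3.127500 + (-5.383991)) = -2.424626
x=0.370000, w=-2.424626:
  k1 = f(0.370000, -2.424626) = -6.198020
  k2 = f(0.740000, -4.717893) = -10.669892
  w ← -2.424626 + (0.37/2)·(-6.198020 + (-10.669892)) = -5.545190
x=0.740000, w=-5.545190:
  k1 = f(0.740000, -5.545190) = -12.283120
  k2 = f(1.110000, -10.089944) = -21.145391
  w ← -5.545190 + (0.37/2)·(-12.283120 + (-21.145391)) = -11.729464
w(1.11) ≈ -11.7295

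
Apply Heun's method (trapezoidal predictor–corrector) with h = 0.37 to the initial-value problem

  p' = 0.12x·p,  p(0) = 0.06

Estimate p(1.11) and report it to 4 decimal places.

Heun: k1 = f(x_n, p_n); k2 = f(x_n + h, p_n + h·k1); p_{n+1} = p_n + (h/2)·(k1 + k2).
x=0.000000, p=0.060000:
  k1 = f(0.000000, 0.060000) = 0.000000
  k2 = f(0.370000, 0.060000) = 0.002664
  p ← 0.060000 + (0.37/2)·(0.000000 + 0.002664) = 0.060493
x=0.370000, p=0.060493:
  k1 = f(0.370000, 0.060493) = 0.002686
  k2 = f(0.740000, 0.061487) = 0.005460
  p ← 0.060493 + (0.37/2)·(0.002686 + 0.005460) = 0.062000
x=0.740000, p=0.062000:
  k1 = f(0.740000, 0.062000) = 0.005506
  k2 = f(1.110000, 0.064037) = 0.008530
  p ← 0.062000 + (0.37/2)·(0.005506 + 0.008530) = 0.064596
p(1.11) ≈ 0.0646

0.0646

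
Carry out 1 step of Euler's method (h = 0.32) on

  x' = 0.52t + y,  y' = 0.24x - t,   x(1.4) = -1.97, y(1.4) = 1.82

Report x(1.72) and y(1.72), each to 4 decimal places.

Euler on (x,y): x_{n+1} = x_n + h·x', y_{n+1} = y_n + h·y'.
1.400000: (-1.970000, 1.820000); f=(2.548000, -1.872800) → (-1.154640, 1.220704)
(x(1.72), y(1.72)) ≈ (-1.1546, 1.2207)

-1.1546, 1.2207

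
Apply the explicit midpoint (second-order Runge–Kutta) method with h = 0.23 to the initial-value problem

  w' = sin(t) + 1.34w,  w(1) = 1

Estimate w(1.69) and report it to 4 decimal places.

3.5404

Midpoint: k1 = f(t_n, w_n); k2 = f(t_n + h/2, w_n + (h/2)·k1); w_{n+1} = w_n + h·k2.
t=1.000000, w=1.000000:
  k1 = f(1.000000, 1.000000) = 2.181471
  k2 = f(1.115000, 1.250869) = 2.574075
  w ← 1.000000 + 0.23·2.574075 = 1.592037
t=1.230000, w=1.592037:
  k1 = f(1.230000, 1.592037) = 3.075819
  k2 = f(1.345000, 1.945757) = 3.581930
  w ← 1.592037 + 0.23·3.581930 = 2.415881
t=1.460000, w=2.415881:
  k1 = f(1.460000, 2.415881) = 4.231149
  k2 = f(1.575000, 2.902463) = 4.889292
  w ← 2.415881 + 0.23·4.889292 = 3.540418
w(1.69) ≈ 3.5404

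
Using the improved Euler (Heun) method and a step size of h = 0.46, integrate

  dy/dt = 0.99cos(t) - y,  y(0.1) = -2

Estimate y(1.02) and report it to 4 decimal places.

-0.4072

Heun: k1 = f(t_n, y_n); k2 = f(t_n + h, y_n + h·k1); y_{n+1} = y_n + (h/2)·(k1 + k2).
t=0.100000, y=-2.000000:
  k1 = f(0.100000, -2.000000) = 2.985054
  k2 = f(0.560000, -0.626875) = 1.465658
  y ← -2.000000 + (0.46/2)·(2.985054 + 1.465658) = -0.976336
t=0.560000, y=-0.976336:
  k1 = f(0.560000, -0.976336) = 1.815119
  k2 = f(1.020000, -0.141382) = 0.659514
  y ← -0.976336 + (0.46/2)·(1.815119 + 0.659514) = -0.407171
y(1.02) ≈ -0.4072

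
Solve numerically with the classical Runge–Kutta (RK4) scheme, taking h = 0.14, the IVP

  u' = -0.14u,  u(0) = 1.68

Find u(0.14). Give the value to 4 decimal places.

RK4: k1 = f(t_n, u_n); k2 = f(t_n + h/2, u_n + (h/2)·k1); k3 = f(t_n + h/2, u_n + (h/2)·k2); k4 = f(t_n + h, u_n + h·k3); u_{n+1} = u_n + (h/6)·(k1 + 2k2 + 2k3 + k4).
t=0.000000, u=1.680000:
  k1 = f(0.000000, 1.680000) = -0.235200
  k2 = f(0.070000, 1.663536) = -0.232895
  k3 = f(0.070000, 1.663697) = -0.232918
  k4 = f(0.140000, 1.647392) = -0.230635
  u ← 1.680000 + (0.14/6)·(k1 + 2k2 + 2k3 + k4) = 1.647393
u(0.14) ≈ 1.6474

1.6474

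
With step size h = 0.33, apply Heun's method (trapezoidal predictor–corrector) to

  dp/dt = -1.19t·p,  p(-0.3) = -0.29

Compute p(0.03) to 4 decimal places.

Heun: k1 = f(t_n, p_n); k2 = f(t_n + h, p_n + h·k1); p_{n+1} = p_n + (h/2)·(k1 + k2).
t=-0.300000, p=-0.290000:
  k1 = f(-0.300000, -0.290000) = -0.103530
  k2 = f(0.030000, -0.324165) = 0.011573
  p ← -0.290000 + (0.33/2)·(-0.103530 + 0.011573) = -0.305173
p(0.03) ≈ -0.3052

-0.3052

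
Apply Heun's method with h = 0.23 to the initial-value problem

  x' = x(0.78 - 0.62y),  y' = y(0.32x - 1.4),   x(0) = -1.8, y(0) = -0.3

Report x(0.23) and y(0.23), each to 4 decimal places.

Heun on (x,y): k1 = f(t_n, state_n); k2 = f(t_n + h, state_n + h·k1); state_{n+1} = state_n + (h/2)·(k1 + k2).
0.000000: (-1.800000, -0.300000)
  k1 = (-1.738800, 0.592800)
  predictor → (-2.199924, -0.163656)
  k2 = (-1.939160, 0.344328)
  → (-2.222965, -0.192230)
(x(0.23), y(0.23)) ≈ (-2.2230, -0.1922)

-2.2230, -0.1922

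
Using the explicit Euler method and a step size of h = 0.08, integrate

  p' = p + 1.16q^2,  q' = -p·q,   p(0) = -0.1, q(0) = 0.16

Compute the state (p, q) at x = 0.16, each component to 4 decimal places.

-0.1117, 0.1626

Euler on (p,q): p_{n+1} = p_n + h·p', q_{n+1} = q_n + h·q'.
0.000000: (-0.100000, 0.160000); f=(-0.070304, 0.016000) → (-0.105624, 0.161280)
0.080000: (-0.105624, 0.161280); f=(-0.075451, 0.017035) → (-0.111660, 0.162643)
(p(0.16), q(0.16)) ≈ (-0.1117, 0.1626)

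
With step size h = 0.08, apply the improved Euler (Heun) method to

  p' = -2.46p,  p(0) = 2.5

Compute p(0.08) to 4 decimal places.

2.0564

Heun: k1 = f(x_n, p_n); k2 = f(x_n + h, p_n + h·k1); p_{n+1} = p_n + (h/2)·(k1 + k2).
x=0.000000, p=2.500000:
  k1 = f(0.000000, 2.500000) = -6.150000
  k2 = f(0.080000, 2.008000) = -4.939680
  p ← 2.500000 + (0.08/2)·(-6.150000 + (-4.939680)) = 2.056413
p(0.08) ≈ 2.0564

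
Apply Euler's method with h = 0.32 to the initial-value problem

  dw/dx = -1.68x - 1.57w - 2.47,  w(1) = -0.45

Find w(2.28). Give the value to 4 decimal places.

Euler: w_{n+1} = w_n + h·f(x_n, w_n).
x=1.000000, w=-0.450000: f=-3.443500 → w ← -0.450000 + 0.32·(-3.443500) = -1.551920
x=1.320000, w=-1.551920: f=-2.251086 → w ← -1.551920 + 0.32·(-2.251086) = -2.272267
x=1.640000, w=-2.272267: f=-1.657740 → w ← -2.272267 + 0.32·(-1.657740) = -2.802744
x=1.960000, w=-2.802744: f=-1.362492 → w ← -2.802744 + 0.32·(-1.362492) = -3.238742
w(2.28) ≈ -3.2387

-3.2387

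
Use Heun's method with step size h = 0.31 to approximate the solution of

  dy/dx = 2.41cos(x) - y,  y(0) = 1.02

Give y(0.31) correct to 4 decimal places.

Heun: k1 = f(x_n, y_n); k2 = f(x_n + h, y_n + h·k1); y_{n+1} = y_n + (h/2)·(k1 + k2).
x=0.000000, y=1.020000:
  k1 = f(0.000000, 1.020000) = 1.390000
  k2 = f(0.310000, 1.450900) = 0.844224
  y ← 1.020000 + (0.31/2)·(1.390000 + 0.844224) = 1.366305
y(0.31) ≈ 1.3663

1.3663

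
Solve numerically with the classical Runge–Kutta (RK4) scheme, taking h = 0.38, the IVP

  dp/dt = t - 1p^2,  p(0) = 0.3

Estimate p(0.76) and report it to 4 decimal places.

0.4898

RK4: k1 = f(t_n, p_n); k2 = f(t_n + h/2, p_n + (h/2)·k1); k3 = f(t_n + h/2, p_n + (h/2)·k2); k4 = f(t_n + h, p_n + h·k3); p_{n+1} = p_n + (h/6)·(k1 + 2k2 + 2k3 + k4).
t=0.000000, p=0.300000:
  k1 = f(0.000000, 0.300000) = -0.090000
  k2 = f(0.190000, 0.282900) = 0.109968
  k3 = f(0.190000, 0.320894) = 0.087027
  k4 = f(0.380000, 0.333070) = 0.269064
  p ← 0.300000 + (0.38/6)·(k1 + 2k2 + 2k3 + k4) = 0.336293
t=0.380000, p=0.336293:
  k1 = f(0.380000, 0.336293) = 0.266907
  k2 = f(0.570000, 0.387006) = 0.420227
  k3 = f(0.570000, 0.416136) = 0.396830
  k4 = f(0.760000, 0.487089) = 0.522744
  p ← 0.336293 + (0.38/6)·(k1 + 2k2 + 2k3 + k4) = 0.489799
p(0.76) ≈ 0.4898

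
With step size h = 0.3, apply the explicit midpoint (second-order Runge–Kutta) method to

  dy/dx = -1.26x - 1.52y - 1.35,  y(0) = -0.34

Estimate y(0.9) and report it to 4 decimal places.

-1.0881

Midpoint: k1 = f(x_n, y_n); k2 = f(x_n + h/2, y_n + (h/2)·k1); y_{n+1} = y_n + h·k2.
x=0.000000, y=-0.340000:
  k1 = f(0.000000, -0.340000) = -0.833200
  k2 = f(0.150000, -0.464980) = -0.832230
  y ← -0.340000 + 0.3·(-0.832230) = -0.589669
x=0.300000, y=-0.589669:
  k1 = f(0.300000, -0.589669) = -0.831703
  k2 = f(0.450000, -0.714425) = -0.831075
  y ← -0.589669 + 0.3·(-0.831075) = -0.838992
x=0.600000, y=-0.838992:
  k1 = f(0.600000, -0.838992) = -0.830733
  k2 = f(0.750000, -0.963601) = -0.830326
  y ← -0.838992 + 0.3·(-0.830326) = -1.088089
y(0.9) ≈ -1.0881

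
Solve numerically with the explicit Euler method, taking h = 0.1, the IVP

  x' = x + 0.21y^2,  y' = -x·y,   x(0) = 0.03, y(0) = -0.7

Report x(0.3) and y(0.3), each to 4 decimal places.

Euler on (x,y): x_{n+1} = x_n + h·x', y_{n+1} = y_n + h·y'.
0.000000: (0.030000, -0.700000); f=(0.132900, 0.021000) → (0.043290, -0.697900)
0.100000: (0.043290, -0.697900); f=(0.145574, 0.030212) → (0.057847, -0.694879)
0.200000: (0.057847, -0.694879); f=(0.159247, 0.040197) → (0.073772, -0.690859)
(x(0.3), y(0.3)) ≈ (0.0738, -0.6909)

0.0738, -0.6909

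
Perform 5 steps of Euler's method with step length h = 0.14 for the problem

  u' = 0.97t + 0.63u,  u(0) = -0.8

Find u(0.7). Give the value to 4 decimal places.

Euler: u_{n+1} = u_n + h·f(t_n, u_n).
t=0.000000, u=-0.800000: f=-0.504000 → u ← -0.800000 + 0.14·(-0.504000) = -0.870560
t=0.140000, u=-0.870560: f=-0.412653 → u ← -0.870560 + 0.14·(-0.412653) = -0.928331
t=0.280000, u=-0.928331: f=-0.313249 → u ← -0.928331 + 0.14·(-0.313249) = -0.972186
t=0.420000, u=-0.972186: f=-0.205077 → u ← -0.972186 + 0.14·(-0.205077) = -1.000897
t=0.560000, u=-1.000897: f=-0.087365 → u ← -1.000897 + 0.14·(-0.087365) = -1.013128
u(0.7) ≈ -1.0131

-1.0131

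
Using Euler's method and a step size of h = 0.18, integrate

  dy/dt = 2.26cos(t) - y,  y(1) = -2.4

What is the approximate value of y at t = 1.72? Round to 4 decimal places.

-0.7774

Euler: y_{n+1} = y_n + h·f(t_n, y_n).
t=1.000000, y=-2.400000: f=3.621083 → y ← -2.400000 + 0.18·3.621083 = -1.748205
t=1.180000, y=-1.748205: f=2.609095 → y ← -1.748205 + 0.18·2.609095 = -1.278568
t=1.360000, y=-1.278568: f=1.751447 → y ← -1.278568 + 0.18·1.751447 = -0.963307
t=1.540000, y=-0.963307: f=1.032896 → y ← -0.963307 + 0.18·1.032896 = -0.777386
y(1.72) ≈ -0.7774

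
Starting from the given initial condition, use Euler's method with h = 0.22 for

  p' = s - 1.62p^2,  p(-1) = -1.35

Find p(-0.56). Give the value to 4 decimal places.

Euler: p_{n+1} = p_n + h·f(s_n, p_n).
s=-1.000000, p=-1.350000: f=-3.952450 → p ← -1.350000 + 0.22·(-3.952450) = -2.219539
s=-0.780000, p=-2.219539: f=-8.760692 → p ← -2.219539 + 0.22·(-8.760692) = -4.146891
p(-0.56) ≈ -4.1469

-4.1469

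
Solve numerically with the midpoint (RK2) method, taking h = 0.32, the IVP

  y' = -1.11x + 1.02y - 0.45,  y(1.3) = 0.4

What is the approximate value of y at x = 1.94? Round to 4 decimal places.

-1.1828

Midpoint: k1 = f(x_n, y_n); k2 = f(x_n + h/2, y_n + (h/2)·k1); y_{n+1} = y_n + h·k2.
x=1.300000, y=0.400000:
  k1 = f(1.300000, 0.400000) = -1.485000
  k2 = f(1.460000, 0.162400) = -1.904952
  y ← 0.400000 + 0.32·(-1.904952) = -0.209585
x=1.620000, y=-0.209585:
  k1 = f(1.620000, -0.209585) = -2.461976
  k2 = f(1.780000, -0.603501) = -3.041371
  y ← -0.209585 + 0.32·(-3.041371) = -1.182823
y(1.94) ≈ -1.1828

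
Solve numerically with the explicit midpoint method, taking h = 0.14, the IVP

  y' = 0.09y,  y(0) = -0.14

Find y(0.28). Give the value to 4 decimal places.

Midpoint: k1 = f(t_n, y_n); k2 = f(t_n + h/2, y_n + (h/2)·k1); y_{n+1} = y_n + h·k2.
t=0.000000, y=-0.140000:
  k1 = f(0.000000, -0.140000) = -0.012600
  k2 = f(0.070000, -0.140882) = -0.012679
  y ← -0.140000 + 0.14·(-0.012679) = -0.141775
t=0.140000, y=-0.141775:
  k1 = f(0.140000, -0.141775) = -0.012760
  k2 = f(0.210000, -0.142668) = -0.012840
  y ← -0.141775 + 0.14·(-0.012840) = -0.143573
y(0.28) ≈ -0.1436

-0.1436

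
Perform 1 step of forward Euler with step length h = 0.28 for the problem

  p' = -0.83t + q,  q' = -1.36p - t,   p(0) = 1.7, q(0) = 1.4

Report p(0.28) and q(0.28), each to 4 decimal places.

Euler on (p,q): p_{n+1} = p_n + h·p', q_{n+1} = q_n + h·q'.
0.000000: (1.700000, 1.400000); f=(1.400000, -2.312000) → (2.092000, 0.752640)
(p(0.28), q(0.28)) ≈ (2.0920, 0.7526)

2.0920, 0.7526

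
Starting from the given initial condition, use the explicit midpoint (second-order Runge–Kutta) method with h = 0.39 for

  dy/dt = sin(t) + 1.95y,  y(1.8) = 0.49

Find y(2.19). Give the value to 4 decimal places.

Midpoint: k1 = f(t_n, y_n); k2 = f(t_n + h/2, y_n + (h/2)·k1); y_{n+1} = y_n + h·k2.
t=1.800000, y=0.490000:
  k1 = f(1.800000, 0.490000) = 1.929348
  k2 = f(1.995000, 0.866223) = 2.600501
  y ← 0.490000 + 0.39·2.600501 = 1.504195
y(2.19) ≈ 1.5042

1.5042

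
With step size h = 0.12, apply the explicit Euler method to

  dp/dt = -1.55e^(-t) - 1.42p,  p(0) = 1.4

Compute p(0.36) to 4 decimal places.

Euler: p_{n+1} = p_n + h·f(t_n, p_n).
t=0.000000, p=1.400000: f=-3.538000 → p ← 1.400000 + 0.12·(-3.538000) = 0.975440
t=0.120000, p=0.975440: f=-2.759851 → p ← 0.975440 + 0.12·(-2.759851) = 0.644258
t=0.240000, p=0.644258: f=-2.134119 → p ← 0.644258 + 0.12·(-2.134119) = 0.388164
p(0.36) ≈ 0.3882

0.3882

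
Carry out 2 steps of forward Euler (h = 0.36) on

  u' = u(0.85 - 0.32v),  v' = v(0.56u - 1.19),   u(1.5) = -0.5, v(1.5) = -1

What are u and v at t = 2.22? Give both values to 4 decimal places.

Euler on (u,v): u_{n+1} = u_n + h·u', v_{n+1} = v_n + h·v'.
1.500000: (-0.500000, -1.000000); f=(-0.585000, 1.470000) → (-0.710600, -0.470800)
1.860000: (-0.710600, -0.470800); f=(-0.711066, 0.747600) → (-0.966584, -0.201664)
(u(2.22), v(2.22)) ≈ (-0.9666, -0.2017)

-0.9666, -0.2017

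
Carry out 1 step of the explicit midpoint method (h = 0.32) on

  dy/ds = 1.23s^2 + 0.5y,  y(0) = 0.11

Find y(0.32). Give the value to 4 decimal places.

0.1391

Midpoint: k1 = f(s_n, y_n); k2 = f(s_n + h/2, y_n + (h/2)·k1); y_{n+1} = y_n + h·k2.
s=0.000000, y=0.110000:
  k1 = f(0.000000, 0.110000) = 0.055000
  k2 = f(0.160000, 0.118800) = 0.090888
  y ← 0.110000 + 0.32·0.090888 = 0.139084
y(0.32) ≈ 0.1391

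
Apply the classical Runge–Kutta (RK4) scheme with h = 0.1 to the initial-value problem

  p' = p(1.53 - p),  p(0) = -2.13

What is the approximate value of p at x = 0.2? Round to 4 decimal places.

RK4: k1 = f(x_n, p_n); k2 = f(x_n + h/2, p_n + (h/2)·k1); k3 = f(x_n + h/2, p_n + (h/2)·k2); k4 = f(x_n + h, p_n + h·k3); p_{n+1} = p_n + (h/6)·(k1 + 2k2 + 2k3 + k4).
x=0.000000, p=-2.130000:
  k1 = f(0.000000, -2.130000) = -7.795800
  k2 = f(0.050000, -2.519790) = -10.204620
  k3 = f(0.050000, -2.640231) = -11.010373
  k4 = f(0.100000, -3.231037) = -15.383089
  p ← -2.130000 + (0.1/6)·(k1 + 2k2 + 2k3 + k4) = -3.223481
x=0.100000, p=-3.223481:
  k1 = f(0.100000, -3.223481) = -15.322758
  k2 = f(0.150000, -3.989619) = -22.021178
  k3 = f(0.150000, -4.324540) = -25.318194
  k4 = f(0.200000, -5.755301) = -41.929096
  p ← -3.223481 + (0.1/6)·(k1 + 2k2 + 2k3 + k4) = -5.755658
p(0.2) ≈ -5.7557

-5.7557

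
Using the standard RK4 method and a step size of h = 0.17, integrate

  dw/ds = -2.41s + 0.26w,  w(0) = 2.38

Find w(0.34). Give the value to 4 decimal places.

2.4565

RK4: k1 = f(s_n, w_n); k2 = f(s_n + h/2, w_n + (h/2)·k1); k3 = f(s_n + h/2, w_n + (h/2)·k2); k4 = f(s_n + h, w_n + h·k3); w_{n+1} = w_n + (h/6)·(k1 + 2k2 + 2k3 + k4).
s=0.000000, w=2.380000:
  k1 = f(0.000000, 2.380000) = 0.618800
  k2 = f(0.085000, 2.432598) = 0.427625
  k3 = f(0.085000, 2.416348) = 0.423401
  k4 = f(0.170000, 2.451978) = 0.227814
  w ← 2.380000 + (0.17/6)·(k1 + 2k2 + 2k3 + k4) = 2.452212
s=0.170000, w=2.452212:
  k1 = f(0.170000, 2.452212) = 0.227875
  k2 = f(0.255000, 2.471582) = 0.028061
  k3 = f(0.255000, 2.454597) = 0.023645
  k4 = f(0.340000, 2.456232) = -0.180780
  w ← 2.452212 + (0.17/6)·(k1 + 2k2 + 2k3 + k4) = 2.456477
w(0.34) ≈ 2.4565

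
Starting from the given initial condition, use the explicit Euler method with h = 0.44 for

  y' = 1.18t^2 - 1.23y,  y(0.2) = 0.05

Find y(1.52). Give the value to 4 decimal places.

0.7124

Euler: y_{n+1} = y_n + h·f(t_n, y_n).
t=0.200000, y=0.050000: f=-0.014300 → y ← 0.050000 + 0.44·(-0.014300) = 0.043708
t=0.640000, y=0.043708: f=0.429567 → y ← 0.043708 + 0.44·0.429567 = 0.232718
t=1.080000, y=0.232718: f=1.090109 → y ← 0.232718 + 0.44·1.090109 = 0.712366
y(1.52) ≈ 0.7124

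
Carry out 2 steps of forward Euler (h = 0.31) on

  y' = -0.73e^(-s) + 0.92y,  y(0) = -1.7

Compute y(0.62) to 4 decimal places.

Euler: y_{n+1} = y_n + h·f(s_n, y_n).
s=0.000000, y=-1.700000: f=-2.294000 → y ← -1.700000 + 0.31·(-2.294000) = -2.411140
s=0.310000, y=-2.411140: f=-2.753665 → y ← -2.411140 + 0.31·(-2.753665) = -3.264776
y(0.62) ≈ -3.2648

-3.2648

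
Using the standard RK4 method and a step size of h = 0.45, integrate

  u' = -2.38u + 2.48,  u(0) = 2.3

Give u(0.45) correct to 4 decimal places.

RK4: k1 = f(s_n, u_n); k2 = f(s_n + h/2, u_n + (h/2)·k1); k3 = f(s_n + h/2, u_n + (h/2)·k2); k4 = f(s_n + h, u_n + h·k3); u_{n+1} = u_n + (h/6)·(k1 + 2k2 + 2k3 + k4).
s=0.000000, u=2.300000:
  k1 = f(0.000000, 2.300000) = -2.994000
  k2 = f(0.225000, 1.626350) = -1.390713
  k3 = f(0.225000, 1.987090) = -2.249273
  k4 = f(0.450000, 1.287827) = -0.585028
  u ← 2.300000 + (0.45/6)·(k1 + 2k2 + 2k3 + k4) = 1.485575
u(0.45) ≈ 1.4856

1.4856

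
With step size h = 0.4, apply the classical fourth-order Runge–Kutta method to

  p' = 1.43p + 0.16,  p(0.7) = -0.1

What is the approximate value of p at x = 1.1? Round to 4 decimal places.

RK4: k1 = f(x_n, p_n); k2 = f(x_n + h/2, p_n + (h/2)·k1); k3 = f(x_n + h/2, p_n + (h/2)·k2); k4 = f(x_n + h, p_n + h·k3); p_{n+1} = p_n + (h/6)·(k1 + 2k2 + 2k3 + k4).
x=0.700000, p=-0.100000:
  k1 = f(0.700000, -0.100000) = 0.017000
  k2 = f(0.900000, -0.096600) = 0.021862
  k3 = f(0.900000, -0.095628) = 0.023253
  k4 = f(1.100000, -0.090699) = 0.030300
  p ← -0.100000 + (0.4/6)·(k1 + 2k2 + 2k3 + k4) = -0.090831
p(1.1) ≈ -0.0908

-0.0908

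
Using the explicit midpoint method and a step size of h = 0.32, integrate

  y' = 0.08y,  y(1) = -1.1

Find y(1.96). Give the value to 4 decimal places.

-1.1878

Midpoint: k1 = f(s_n, y_n); k2 = f(s_n + h/2, y_n + (h/2)·k1); y_{n+1} = y_n + h·k2.
s=1.000000, y=-1.100000:
  k1 = f(1.000000, -1.100000) = -0.088000
  k2 = f(1.160000, -1.114080) = -0.089126
  y ← -1.100000 + 0.32·(-0.089126) = -1.128520
s=1.320000, y=-1.128520:
  k1 = f(1.320000, -1.128520) = -0.090282
  k2 = f(1.480000, -1.142966) = -0.091437
  y ← -1.128520 + 0.32·(-0.091437) = -1.157780
s=1.640000, y=-1.157780:
  k1 = f(1.640000, -1.157780) = -0.092622
  k2 = f(1.800000, -1.172600) = -0.093808
  y ← -1.157780 + 0.32·(-0.093808) = -1.187799
y(1.96) ≈ -1.1878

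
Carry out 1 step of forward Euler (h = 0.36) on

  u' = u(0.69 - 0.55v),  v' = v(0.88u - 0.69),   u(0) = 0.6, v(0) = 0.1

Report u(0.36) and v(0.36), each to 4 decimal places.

0.7372, 0.0942

Euler on (u,v): u_{n+1} = u_n + h·u', v_{n+1} = v_n + h·v'.
0.000000: (0.600000, 0.100000); f=(0.381000, -0.016200) → (0.737160, 0.094168)
(u(0.36), v(0.36)) ≈ (0.7372, 0.0942)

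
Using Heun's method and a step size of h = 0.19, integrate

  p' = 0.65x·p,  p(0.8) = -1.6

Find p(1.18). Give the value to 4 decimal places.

-2.0418

Heun: k1 = f(x_n, p_n); k2 = f(x_n + h, p_n + h·k1); p_{n+1} = p_n + (h/2)·(k1 + k2).
x=0.800000, p=-1.600000:
  k1 = f(0.800000, -1.600000) = -0.832000
  k2 = f(0.990000, -1.758080) = -1.131324
  p ← -1.600000 + (0.19/2)·(-0.832000 + (-1.131324)) = -1.786516
x=0.990000, p=-1.786516:
  k1 = f(0.990000, -1.786516) = -1.149623
  k2 = f(1.180000, -2.004944) = -1.537792
  p ← -1.786516 + (0.19/2)·(-1.149623 + (-1.537792)) = -2.041820
p(1.18) ≈ -2.0418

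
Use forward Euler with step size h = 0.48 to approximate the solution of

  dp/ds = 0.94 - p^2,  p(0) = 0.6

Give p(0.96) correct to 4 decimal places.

0.9592

Euler: p_{n+1} = p_n + h·f(s_n, p_n).
s=0.000000, p=0.600000: f=0.580000 → p ← 0.600000 + 0.48·0.580000 = 0.878400
s=0.480000, p=0.878400: f=0.168413 → p ← 0.878400 + 0.48·0.168413 = 0.959238
p(0.96) ≈ 0.9592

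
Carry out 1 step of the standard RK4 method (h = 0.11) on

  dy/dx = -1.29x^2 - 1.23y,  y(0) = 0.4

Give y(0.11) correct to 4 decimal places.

0.3488

RK4: k1 = f(x_n, y_n); k2 = f(x_n + h/2, y_n + (h/2)·k1); k3 = f(x_n + h/2, y_n + (h/2)·k2); k4 = f(x_n + h, y_n + h·k3); y_{n+1} = y_n + (h/6)·(k1 + 2k2 + 2k3 + k4).
x=0.000000, y=0.400000:
  k1 = f(0.000000, 0.400000) = -0.492000
  k2 = f(0.055000, 0.372940) = -0.462618
  k3 = f(0.055000, 0.374556) = -0.464606
  k4 = f(0.110000, 0.348893) = -0.444748
  y ← 0.400000 + (0.11/6)·(k1 + 2k2 + 2k3 + k4) = 0.348828
y(0.11) ≈ 0.3488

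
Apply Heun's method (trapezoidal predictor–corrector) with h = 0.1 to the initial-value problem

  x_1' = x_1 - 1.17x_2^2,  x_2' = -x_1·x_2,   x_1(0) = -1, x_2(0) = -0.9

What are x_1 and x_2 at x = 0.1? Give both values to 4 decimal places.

-1.2145, -1.0041

Heun on (x_1,x_2): k1 = f(x_n, state_n); k2 = f(x_n + h, state_n + h·k1); state_{n+1} = state_n + (h/2)·(k1 + k2).
0.000000: (-1.000000, -0.900000)
  k1 = (-1.947700, -0.900000)
  predictor → (-1.194770, -0.990000)
  k2 = (-2.341487, -1.182822)
  → (-1.214459, -1.004141)
(x_1(0.1), x_2(0.1)) ≈ (-1.2145, -1.0041)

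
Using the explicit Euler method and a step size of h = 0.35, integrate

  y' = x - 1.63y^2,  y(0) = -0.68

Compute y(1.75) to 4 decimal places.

Euler: y_{n+1} = y_n + h·f(x_n, y_n).
x=0.000000, y=-0.680000: f=-0.753712 → y ← -0.680000 + 0.35·(-0.753712) = -0.943799
x=0.350000, y=-0.943799: f=-1.101934 → y ← -0.943799 + 0.35·(-1.101934) = -1.329476
x=0.700000, y=-1.329476: f=-2.181036 → y ← -1.329476 + 0.35·(-2.181036) = -2.092838
x=1.050000, y=-2.092838: f=-6.089356 → y ← -2.092838 + 0.35·(-6.089356) = -4.224113
x=1.400000, y=-4.224113: f=-27.684304 → y ← -4.224113 + 0.35·(-27.684304) = -13.913619
y(1.75) ≈ -13.9136

-13.9136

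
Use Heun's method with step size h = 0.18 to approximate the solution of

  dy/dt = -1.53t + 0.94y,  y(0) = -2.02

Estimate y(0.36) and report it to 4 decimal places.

-2.9373

Heun: k1 = f(t_n, y_n); k2 = f(t_n + h, y_n + h·k1); y_{n+1} = y_n + (h/2)·(k1 + k2).
t=0.000000, y=-2.020000:
  k1 = f(0.000000, -2.020000) = -1.898800
  k2 = f(0.180000, -2.361784) = -2.495477
  y ← -2.020000 + (0.18/2)·(-1.898800 + (-2.495477)) = -2.415485
t=0.180000, y=-2.415485:
  k1 = f(0.180000, -2.415485) = -2.545956
  k2 = f(0.360000, -2.873757) = -3.252132
  y ← -2.415485 + (0.18/2)·(-2.545956 + (-3.252132)) = -2.937313
y(0.36) ≈ -2.9373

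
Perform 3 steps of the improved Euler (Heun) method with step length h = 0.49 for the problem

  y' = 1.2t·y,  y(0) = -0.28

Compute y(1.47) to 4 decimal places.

Heun: k1 = f(t_n, y_n); k2 = f(t_n + h, y_n + h·k1); y_{n+1} = y_n + (h/2)·(k1 + k2).
t=0.000000, y=-0.280000:
  k1 = f(0.000000, -0.280000) = 0.000000
  k2 = f(0.490000, -0.280000) = -0.164640
  y ← -0.280000 + (0.49/2)·(0.000000 + (-0.164640)) = -0.320337
t=0.490000, y=-0.320337:
  k1 = f(0.490000, -0.320337) = -0.188358
  k2 = f(0.980000, -0.412632) = -0.485256
  y ← -0.320337 + (0.49/2)·(-0.188358 + (-0.485256)) = -0.485372
t=0.980000, y=-0.485372:
  k1 = f(0.980000, -0.485372) = -0.570798
  k2 = f(1.470000, -0.765063) = -1.349571
  y ← -0.485372 + (0.49/2)·(-0.570798 + (-1.349571)) = -0.955862
y(1.47) ≈ -0.9559

-0.9559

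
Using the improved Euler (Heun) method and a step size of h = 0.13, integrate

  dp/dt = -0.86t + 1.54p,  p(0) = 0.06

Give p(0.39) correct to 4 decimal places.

Heun: k1 = f(t_n, p_n); k2 = f(t_n + h, p_n + h·k1); p_{n+1} = p_n + (h/2)·(k1 + k2).
t=0.000000, p=0.060000:
  k1 = f(0.000000, 0.060000) = 0.092400
  k2 = f(0.130000, 0.072012) = -0.000902
  p ← 0.060000 + (0.13/2)·(0.092400 + (-0.000902)) = 0.065947
t=0.130000, p=0.065947:
  k1 = f(0.130000, 0.065947) = -0.010241
  k2 = f(0.260000, 0.064616) = -0.124091
  p ← 0.065947 + (0.13/2)·(-0.010241 + (-0.124091)) = 0.057216
t=0.260000, p=0.057216:
  k1 = f(0.260000, 0.057216) = -0.135488
  k2 = f(0.390000, 0.039602) = -0.274412
  p ← 0.057216 + (0.13/2)·(-0.135488 + (-0.274412)) = 0.030572
p(0.39) ≈ 0.0306

0.0306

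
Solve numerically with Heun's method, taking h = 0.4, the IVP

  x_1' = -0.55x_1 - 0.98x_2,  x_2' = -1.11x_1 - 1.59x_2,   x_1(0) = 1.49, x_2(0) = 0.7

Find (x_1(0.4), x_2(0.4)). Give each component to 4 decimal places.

1.1710, 0.0789

Heun on (x_1,x_2): k1 = f(t_n, state_n); k2 = f(t_n + h, state_n + h·k1); state_{n+1} = state_n + (h/2)·(k1 + k2).
0.000000: (1.490000, 0.700000)
  k1 = (-1.505500, -2.766900)
  predictor → (0.887800, -0.406760)
  k2 = (-0.089665, -0.338710)
  → (1.170967, 0.078878)
(x_1(0.4), x_2(0.4)) ≈ (1.1710, 0.0789)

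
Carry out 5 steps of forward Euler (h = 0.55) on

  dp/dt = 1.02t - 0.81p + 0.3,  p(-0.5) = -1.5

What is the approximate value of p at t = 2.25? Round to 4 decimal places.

1.6655

Euler: p_{n+1} = p_n + h·f(t_n, p_n).
t=-0.500000, p=-1.500000: f=1.005000 → p ← -1.500000 + 0.55·1.005000 = -0.947250
t=0.050000, p=-0.947250: f=1.118273 → p ← -0.947250 + 0.55·1.118273 = -0.332200
t=0.600000, p=-0.332200: f=1.181082 → p ← -0.332200 + 0.55·1.181082 = 0.317395
t=1.150000, p=0.317395: f=1.215910 → p ← 0.317395 + 0.55·1.215910 = 0.986146
t=1.700000, p=0.986146: f=1.235222 → p ← 0.986146 + 0.55·1.235222 = 1.665518
p(2.25) ≈ 1.6655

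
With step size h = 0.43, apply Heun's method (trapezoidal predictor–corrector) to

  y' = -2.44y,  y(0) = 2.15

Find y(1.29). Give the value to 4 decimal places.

0.2707

Heun: k1 = f(x_n, y_n); k2 = f(x_n + h, y_n + h·k1); y_{n+1} = y_n + (h/2)·(k1 + k2).
x=0.000000, y=2.150000:
  k1 = f(0.000000, 2.150000) = -5.246000
  k2 = f(0.430000, -0.105780) = 0.258103
  y ← 2.150000 + (0.43/2)·(-5.246000 + 0.258103) = 1.077602
x=0.430000, y=1.077602:
  k1 = f(0.430000, 1.077602) = -2.629349
  k2 = f(0.860000, -0.053018) = 0.129364
  y ← 1.077602 + (0.43/2)·(-2.629349 + 0.129364) = 0.540105
x=0.860000, y=0.540105:
  k1 = f(0.860000, 0.540105) = -1.317857
  k2 = f(1.290000, -0.026573) = 0.064839
  y ← 0.540105 + (0.43/2)·(-1.317857 + 0.064839) = 0.270706
y(1.29) ≈ 0.2707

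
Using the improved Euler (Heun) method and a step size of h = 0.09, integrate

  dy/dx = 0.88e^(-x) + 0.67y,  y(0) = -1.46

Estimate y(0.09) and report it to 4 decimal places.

Heun: k1 = f(x_n, y_n); k2 = f(x_n + h, y_n + h·k1); y_{n+1} = y_n + (h/2)·(k1 + k2).
x=0.000000, y=-1.460000:
  k1 = f(0.000000, -1.460000) = -0.098200
  k2 = f(0.090000, -1.468838) = -0.179862
  y ← -1.460000 + (0.09/2)·(-0.098200 + (-0.179862)) = -1.472513
y(0.09) ≈ -1.4725

-1.4725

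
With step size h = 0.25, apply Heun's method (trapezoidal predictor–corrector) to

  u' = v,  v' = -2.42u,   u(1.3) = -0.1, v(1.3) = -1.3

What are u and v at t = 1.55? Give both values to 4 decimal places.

-0.4174, -1.1412

Heun on (u,v): k1 = f(t_n, state_n); k2 = f(t_n + h, state_n + h·k1); state_{n+1} = state_n + (h/2)·(k1 + k2).
1.300000: (-0.100000, -1.300000)
  k1 = (-1.300000, 0.242000)
  predictor → (-0.425000, -1.239500)
  k2 = (-1.239500, 1.028500)
  → (-0.417438, -1.141188)
(u(1.55), v(1.55)) ≈ (-0.4174, -1.1412)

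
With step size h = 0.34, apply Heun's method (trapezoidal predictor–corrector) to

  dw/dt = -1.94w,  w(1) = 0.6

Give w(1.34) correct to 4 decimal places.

Heun: k1 = f(t_n, w_n); k2 = f(t_n + h, w_n + h·k1); w_{n+1} = w_n + (h/2)·(k1 + k2).
t=1.000000, w=0.600000:
  k1 = f(1.000000, 0.600000) = -1.164000
  k2 = f(1.340000, 0.204240) = -0.396226
  w ← 0.600000 + (0.34/2)·(-1.164000 + (-0.396226)) = 0.334762
w(1.34) ≈ 0.3348

0.3348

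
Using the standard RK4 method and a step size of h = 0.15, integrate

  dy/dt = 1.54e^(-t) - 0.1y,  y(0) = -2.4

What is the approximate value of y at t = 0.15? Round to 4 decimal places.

-2.1514

RK4: k1 = f(t_n, y_n); k2 = f(t_n + h/2, y_n + (h/2)·k1); k3 = f(t_n + h/2, y_n + (h/2)·k2); k4 = f(t_n + h, y_n + h·k3); y_{n+1} = y_n + (h/6)·(k1 + 2k2 + 2k3 + k4).
t=0.000000, y=-2.400000:
  k1 = f(0.000000, -2.400000) = 1.780000
  k2 = f(0.075000, -2.266500) = 1.655375
  k3 = f(0.075000, -2.275847) = 1.656310
  k4 = f(0.150000, -2.151554) = 1.540646
  y ← -2.400000 + (0.15/6)·(k1 + 2k2 + 2k3 + k4) = -2.151400
y(0.15) ≈ -2.1514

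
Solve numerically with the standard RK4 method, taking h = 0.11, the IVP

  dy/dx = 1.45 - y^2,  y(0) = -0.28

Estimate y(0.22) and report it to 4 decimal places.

RK4: k1 = f(x_n, y_n); k2 = f(x_n + h/2, y_n + (h/2)·k1); k3 = f(x_n + h/2, y_n + (h/2)·k2); k4 = f(x_n + h, y_n + h·k3); y_{n+1} = y_n + (h/6)·(k1 + 2k2 + 2k3 + k4).
x=0.000000, y=-0.280000:
  k1 = f(0.000000, -0.280000) = 1.371600
  k2 = f(0.055000, -0.204562) = 1.408154
  k3 = f(0.055000, -0.202552) = 1.408973
  k4 = f(0.110000, -0.125013) = 1.434372
  y ← -0.280000 + (0.11/6)·(k1 + 2k2 + 2k3 + k4) = -0.125263
x=0.110000, y=-0.125263:
  k1 = f(0.110000, -0.125263) = 1.434309
  k2 = f(0.165000, -0.046376) = 1.447849
  k3 = f(0.165000, -0.045631) = 1.447918
  k4 = f(0.220000, 0.034008) = 1.448843
  y ← -0.125263 + (0.11/6)·(k1 + 2k2 + 2k3 + k4) = 0.033773
y(0.22) ≈ 0.0338

0.0338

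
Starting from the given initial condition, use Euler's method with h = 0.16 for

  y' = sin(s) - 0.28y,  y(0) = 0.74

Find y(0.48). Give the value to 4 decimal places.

0.7196

Euler: y_{n+1} = y_n + h·f(s_n, y_n).
s=0.000000, y=0.740000: f=-0.207200 → y ← 0.740000 + 0.16·(-0.207200) = 0.706848
s=0.160000, y=0.706848: f=-0.038599 → y ← 0.706848 + 0.16·(-0.038599) = 0.700672
s=0.320000, y=0.700672: f=0.118378 → y ← 0.700672 + 0.16·0.118378 = 0.719613
y(0.48) ≈ 0.7196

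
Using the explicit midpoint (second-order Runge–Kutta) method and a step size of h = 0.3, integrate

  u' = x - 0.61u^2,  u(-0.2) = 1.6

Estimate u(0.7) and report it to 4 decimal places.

1.0638

Midpoint: k1 = f(x_n, u_n); k2 = f(x_n + h/2, u_n + (h/2)·k1); u_{n+1} = u_n + h·k2.
x=-0.200000, u=1.600000:
  k1 = f(-0.200000, 1.600000) = -1.761600
  k2 = f(-0.050000, 1.335760) = -1.138395
  u ← 1.600000 + 0.3·(-1.138395) = 1.258481
x=0.100000, u=1.258481:
  k1 = f(0.100000, 1.258481) = -0.866103
  k2 = f(0.250000, 1.128566) = -0.526933
  u ← 1.258481 + 0.3·(-0.526933) = 1.100401
x=0.400000, u=1.100401:
  k1 = f(0.400000, 1.100401) = -0.338639
  k2 = f(0.550000, 1.049606) = -0.122020
  u ← 1.100401 + 0.3·(-0.122020) = 1.063795
u(0.7) ≈ 1.0638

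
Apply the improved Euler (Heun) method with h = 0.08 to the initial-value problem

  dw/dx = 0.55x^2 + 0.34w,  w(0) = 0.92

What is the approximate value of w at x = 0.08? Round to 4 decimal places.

Heun: k1 = f(x_n, w_n); k2 = f(x_n + h, w_n + h·k1); w_{n+1} = w_n + (h/2)·(k1 + k2).
x=0.000000, w=0.920000:
  k1 = f(0.000000, 0.920000) = 0.312800
  k2 = f(0.080000, 0.945024) = 0.324828
  w ← 0.920000 + (0.08/2)·(0.312800 + 0.324828) = 0.945505
w(0.08) ≈ 0.9455

0.9455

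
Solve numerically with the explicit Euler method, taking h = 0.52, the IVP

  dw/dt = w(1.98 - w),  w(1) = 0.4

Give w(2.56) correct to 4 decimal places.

1.6889

Euler: w_{n+1} = w_n + h·f(t_n, w_n).
t=1.000000, w=0.400000: f=0.632000 → w ← 0.400000 + 0.52·0.632000 = 0.728640
t=1.520000, w=0.728640: f=0.911791 → w ← 0.728640 + 0.52·0.911791 = 1.202771
t=2.040000, w=1.202771: f=0.934828 → w ← 1.202771 + 0.52·0.934828 = 1.688882
w(2.56) ≈ 1.6889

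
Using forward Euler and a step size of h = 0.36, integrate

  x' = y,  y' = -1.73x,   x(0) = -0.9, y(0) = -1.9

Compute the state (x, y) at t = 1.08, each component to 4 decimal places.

-2.1933, 0.9339

Euler on (x,y): x_{n+1} = x_n + h·x', y_{n+1} = y_n + h·y'.
0.000000: (-0.900000, -1.900000); f=(-1.900000, 1.557000) → (-1.584000, -1.339480)
0.360000: (-1.584000, -1.339480); f=(-1.339480, 2.740320) → (-2.066213, -0.352965)
0.720000: (-2.066213, -0.352965); f=(-0.352965, 3.574548) → (-2.193280, 0.933873)
(x(1.08), y(1.08)) ≈ (-2.1933, 0.9339)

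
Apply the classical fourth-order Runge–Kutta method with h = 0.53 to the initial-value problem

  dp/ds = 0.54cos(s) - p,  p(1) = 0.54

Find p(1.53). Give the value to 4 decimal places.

RK4: k1 = f(s_n, p_n); k2 = f(s_n + h/2, p_n + (h/2)·k1); k3 = f(s_n + h/2, p_n + (h/2)·k2); k4 = f(s_n + h, p_n + h·k3); p_{n+1} = p_n + (h/6)·(k1 + 2k2 + 2k3 + k4).
s=1.000000, p=0.540000:
  k1 = f(1.000000, 0.540000) = -0.248237
  k2 = f(1.265000, 0.474217) = -0.311649
  k3 = f(1.265000, 0.457413) = -0.294845
  k4 = f(1.530000, 0.383732) = -0.361708
  p ← 0.540000 + (0.53/6)·(k1 + 2k2 + 2k3 + k4) = 0.378974
p(1.53) ≈ 0.3790

0.3790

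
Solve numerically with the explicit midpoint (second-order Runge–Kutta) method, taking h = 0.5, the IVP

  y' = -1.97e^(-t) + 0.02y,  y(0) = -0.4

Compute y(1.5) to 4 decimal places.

-1.9568

Midpoint: k1 = f(t_n, y_n); k2 = f(t_n + h/2, y_n + (h/2)·k1); y_{n+1} = y_n + h·k2.
t=0.000000, y=-0.400000:
  k1 = f(0.000000, -0.400000) = -1.978000
  k2 = f(0.250000, -0.894500) = -1.552128
  y ← -0.400000 + 0.5·(-1.552128) = -1.176064
t=0.500000, y=-1.176064:
  k1 = f(0.500000, -1.176064) = -1.218387
  k2 = f(0.750000, -1.480660) = -0.960175
  y ← -1.176064 + 0.5·(-0.960175) = -1.656151
t=1.000000, y=-1.656151:
  k1 = f(1.000000, -1.656151) = -0.757846
  k2 = f(1.250000, -1.845613) = -0.601327
  y ← -1.656151 + 0.5·(-0.601327) = -1.956815
y(1.5) ≈ -1.9568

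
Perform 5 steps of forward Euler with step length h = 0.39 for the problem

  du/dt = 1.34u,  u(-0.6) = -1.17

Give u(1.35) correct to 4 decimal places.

Euler: u_{n+1} = u_n + h·f(t_n, u_n).
t=-0.600000, u=-1.170000: f=-1.567800 → u ← -1.170000 + 0.39·(-1.567800) = -1.781442
t=-0.210000, u=-1.781442: f=-2.387132 → u ← -1.781442 + 0.39·(-2.387132) = -2.712424
t=0.180000, u=-2.712424: f=-3.634648 → u ← -2.712424 + 0.39·(-3.634648) = -4.129936
t=0.570000, u=-4.129936: f=-5.534114 → u ← -4.129936 + 0.39·(-5.534114) = -6.288241
t=0.960000, u=-6.288241: f=-8.426243 → u ← -6.288241 + 0.39·(-8.426243) = -9.574475
u(1.35) ≈ -9.5745

-9.5745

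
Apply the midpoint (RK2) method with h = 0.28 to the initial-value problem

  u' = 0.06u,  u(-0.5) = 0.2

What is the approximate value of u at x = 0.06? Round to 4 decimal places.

0.2068

Midpoint: k1 = f(x_n, u_n); k2 = f(x_n + h/2, u_n + (h/2)·k1); u_{n+1} = u_n + h·k2.
x=-0.500000, u=0.200000:
  k1 = f(-0.500000, 0.200000) = 0.012000
  k2 = f(-0.360000, 0.201680) = 0.012101
  u ← 0.200000 + 0.28·0.012101 = 0.203388
x=-0.220000, u=0.203388:
  k1 = f(-0.220000, 0.203388) = 0.012203
  k2 = f(-0.080000, 0.205097) = 0.012306
  u ← 0.203388 + 0.28·0.012306 = 0.206834
u(0.06) ≈ 0.2068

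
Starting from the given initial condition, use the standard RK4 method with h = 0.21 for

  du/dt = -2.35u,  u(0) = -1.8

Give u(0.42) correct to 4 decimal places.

RK4: k1 = f(t_n, u_n); k2 = f(t_n + h/2, u_n + (h/2)·k1); k3 = f(t_n + h/2, u_n + (h/2)·k2); k4 = f(t_n + h, u_n + h·k3); u_{n+1} = u_n + (h/6)·(k1 + 2k2 + 2k3 + k4).
t=0.000000, u=-1.800000:
  k1 = f(0.000000, -1.800000) = 4.230000
  k2 = f(0.105000, -1.355850) = 3.186247
  k3 = f(0.105000, -1.465444) = 3.443793
  k4 = f(0.210000, -1.076803) = 2.530488
  u ← -1.800000 + (0.21/6)·(k1 + 2k2 + 2k3 + k4) = -1.099280
t=0.210000, u=-1.099280:
  k1 = f(0.210000, -1.099280) = 2.583308
  k2 = f(0.315000, -0.828033) = 1.945877
  k3 = f(0.315000, -0.894963) = 2.103163
  k4 = f(0.420000, -0.657616) = 1.545397
  u ← -1.099280 + (0.21/6)·(k1 + 2k2 + 2k3 + k4) = -0.671343
u(0.42) ≈ -0.6713

-0.6713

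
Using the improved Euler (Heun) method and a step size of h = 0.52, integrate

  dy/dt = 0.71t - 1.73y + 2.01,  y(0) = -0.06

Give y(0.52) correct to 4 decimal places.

0.6408

Heun: k1 = f(t_n, y_n); k2 = f(t_n + h, y_n + h·k1); y_{n+1} = y_n + (h/2)·(k1 + k2).
t=0.000000, y=-0.060000:
  k1 = f(0.000000, -0.060000) = 2.113800
  k2 = f(0.520000, 1.039176) = 0.581426
  y ← -0.060000 + (0.52/2)·(2.113800 + 0.581426) = 0.640759
y(0.52) ≈ 0.6408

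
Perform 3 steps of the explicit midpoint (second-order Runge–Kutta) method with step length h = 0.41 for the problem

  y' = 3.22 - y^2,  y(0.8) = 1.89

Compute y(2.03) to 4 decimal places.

1.8182

Midpoint: k1 = f(x_n, y_n); k2 = f(x_n + h/2, y_n + (h/2)·k1); y_{n+1} = y_n + h·k2.
x=0.800000, y=1.890000:
  k1 = f(0.800000, 1.890000) = -0.352100
  k2 = f(1.005000, 1.817819) = -0.084468
  y ← 1.890000 + 0.41·(-0.084468) = 1.855368
x=1.210000, y=1.855368:
  k1 = f(1.210000, 1.855368) = -0.222391
  k2 = f(1.415000, 1.809778) = -0.055296
  y ← 1.855368 + 0.41·(-0.055296) = 1.832697
x=1.620000, y=1.832697:
  k1 = f(1.620000, 1.832697) = -0.138777
  k2 = f(1.825000, 1.804247) = -0.035309
  y ← 1.832697 + 0.41·(-0.035309) = 1.818220
y(2.03) ≈ 1.8182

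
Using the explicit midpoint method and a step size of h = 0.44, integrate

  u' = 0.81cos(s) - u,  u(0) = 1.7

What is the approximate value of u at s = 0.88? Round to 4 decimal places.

Midpoint: k1 = f(s_n, u_n); k2 = f(s_n + h/2, u_n + (h/2)·k1); u_{n+1} = u_n + h·k2.
s=0.000000, u=1.700000:
  k1 = f(0.000000, 1.700000) = -0.890000
  k2 = f(0.220000, 1.504200) = -0.713723
  u ← 1.700000 + 0.44·(-0.713723) = 1.385962
s=0.440000, u=1.385962:
  k1 = f(0.440000, 1.385962) = -0.653113
  k2 = f(0.660000, 1.242277) = -0.602383
  u ← 1.385962 + 0.44·(-0.602383) = 1.120913
u(0.88) ≈ 1.1209

1.1209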